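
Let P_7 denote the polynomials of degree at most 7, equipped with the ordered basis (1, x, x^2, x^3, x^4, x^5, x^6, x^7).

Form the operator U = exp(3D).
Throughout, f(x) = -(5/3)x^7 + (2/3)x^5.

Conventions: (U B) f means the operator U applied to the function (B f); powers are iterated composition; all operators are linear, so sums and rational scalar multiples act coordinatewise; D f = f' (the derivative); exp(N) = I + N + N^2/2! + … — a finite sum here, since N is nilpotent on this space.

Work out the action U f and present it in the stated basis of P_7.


the result is g(x) = -(5/3)x^7 - 35x^6 - (943/3)x^5 - 1565x^4 - 4665x^3 - 8325x^2 - 8235x - 3483

order-1 term: -35x^6 + 10x^4
order-2 term: -315x^5 + 60x^3
order-3 term: -1575x^4 + 180x^2
order-4 term: -4725x^3 + 270x
order-5 term: -8505x^2 + 162
order-6 term: -8505x
order-7 term: -3645
the series for exp(3D) f terminates at order 7
exp(3D) f = -(5/3)x^7 - 35x^6 - (943/3)x^5 - 1565x^4 - 4665x^3 - 8325x^2 - 8235x - 3483


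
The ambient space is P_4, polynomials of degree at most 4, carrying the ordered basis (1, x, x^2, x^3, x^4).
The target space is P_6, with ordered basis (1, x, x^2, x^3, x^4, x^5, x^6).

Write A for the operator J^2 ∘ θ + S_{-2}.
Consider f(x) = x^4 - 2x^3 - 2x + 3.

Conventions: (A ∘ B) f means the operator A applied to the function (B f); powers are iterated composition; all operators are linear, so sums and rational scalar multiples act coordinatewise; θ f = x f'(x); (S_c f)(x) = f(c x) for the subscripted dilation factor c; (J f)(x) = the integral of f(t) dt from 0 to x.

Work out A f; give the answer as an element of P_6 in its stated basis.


θ f = 4x^4 - 6x^3 - 2x
J θ f = (4/5)x^5 - (3/2)x^4 - x^2
J J θ f = (2/15)x^6 - (3/10)x^5 - (1/3)x^3
S_{-2} f = 16x^4 + 16x^3 + 4x + 3
(J^2 ∘ θ + S_{-2}) f = (2/15)x^6 - (3/10)x^5 + 16x^4 + (47/3)x^3 + 4x + 3

g(x) = (2/15)x^6 - (3/10)x^5 + 16x^4 + (47/3)x^3 + 4x + 3


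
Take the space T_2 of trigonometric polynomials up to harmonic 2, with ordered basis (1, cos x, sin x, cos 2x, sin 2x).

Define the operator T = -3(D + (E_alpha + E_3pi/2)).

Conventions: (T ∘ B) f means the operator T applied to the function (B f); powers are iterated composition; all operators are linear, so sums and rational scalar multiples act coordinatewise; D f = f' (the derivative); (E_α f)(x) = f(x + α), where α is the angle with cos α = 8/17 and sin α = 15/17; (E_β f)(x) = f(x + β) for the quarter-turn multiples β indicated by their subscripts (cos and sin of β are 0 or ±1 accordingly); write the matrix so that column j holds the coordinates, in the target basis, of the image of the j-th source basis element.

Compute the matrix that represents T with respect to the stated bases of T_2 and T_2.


image of 1: -6
image of cos x: -(24/17)cos x + (45/17)sin x
image of sin x: -(45/17)cos x - (24/17)sin x
image of cos 2x: (1350/289)cos 2x + (2454/289)sin 2x
image of sin 2x: -(2454/289)cos 2x + (1350/289)sin 2x
each image's coordinates form column j of the matrix

the matrix is [[-6, 0, 0, 0, 0]; [0, -24/17, -45/17, 0, 0]; [0, 45/17, -24/17, 0, 0]; [0, 0, 0, 1350/289, -2454/289]; [0, 0, 0, 2454/289, 1350/289]] (rows listed top to bottom)


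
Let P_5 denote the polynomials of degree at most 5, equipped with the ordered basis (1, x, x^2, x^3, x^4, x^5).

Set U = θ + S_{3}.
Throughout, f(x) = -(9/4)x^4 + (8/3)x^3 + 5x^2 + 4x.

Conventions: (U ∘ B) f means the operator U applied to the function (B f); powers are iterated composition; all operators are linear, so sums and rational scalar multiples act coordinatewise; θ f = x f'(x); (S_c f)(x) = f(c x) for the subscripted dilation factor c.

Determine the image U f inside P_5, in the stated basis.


the image equals g(x) = -(765/4)x^4 + 80x^3 + 55x^2 + 16x

θ f = -9x^4 + 8x^3 + 10x^2 + 4x
S_{3} f = -(729/4)x^4 + 72x^3 + 45x^2 + 12x
(θ + S_{3}) f = -(765/4)x^4 + 80x^3 + 55x^2 + 16x


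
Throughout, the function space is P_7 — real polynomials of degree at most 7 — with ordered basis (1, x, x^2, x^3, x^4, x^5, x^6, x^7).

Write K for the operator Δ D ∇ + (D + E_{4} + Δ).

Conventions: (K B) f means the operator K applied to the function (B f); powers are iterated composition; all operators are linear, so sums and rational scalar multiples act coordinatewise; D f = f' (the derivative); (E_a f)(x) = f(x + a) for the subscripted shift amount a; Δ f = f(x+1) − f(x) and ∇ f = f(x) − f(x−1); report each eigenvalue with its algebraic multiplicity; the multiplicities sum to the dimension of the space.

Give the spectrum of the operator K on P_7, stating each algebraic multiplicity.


image of 1: 1
image of x: x + 6
image of x^2: x^2 + 12x + 17
image of x^3: x^3 + 18x^2 + 51x + 71
image of x^4: x^4 + 24x^3 + 102x^2 + 284x + 257
image of x^5: x^5 + 30x^4 + 170x^3 + 710x^2 + 1285x + 1035
image of x^6: x^6 + 36x^5 + 255x^4 + 1420x^3 + 3855x^2 + 6210x + 4097
image of x^7: x^7 + 42x^6 + 357x^5 + 2485x^4 + 8995x^3 + 21735x^2 + 28679x + 16399
the matrix is upper triangular; its diagonal is (1, 1, 1, 1, 1, 1, 1, 1)
for a triangular matrix the eigenvalues are the diagonal entries, with algebraic multiplicity their repetition count

λ = 1 (multiplicity 8)


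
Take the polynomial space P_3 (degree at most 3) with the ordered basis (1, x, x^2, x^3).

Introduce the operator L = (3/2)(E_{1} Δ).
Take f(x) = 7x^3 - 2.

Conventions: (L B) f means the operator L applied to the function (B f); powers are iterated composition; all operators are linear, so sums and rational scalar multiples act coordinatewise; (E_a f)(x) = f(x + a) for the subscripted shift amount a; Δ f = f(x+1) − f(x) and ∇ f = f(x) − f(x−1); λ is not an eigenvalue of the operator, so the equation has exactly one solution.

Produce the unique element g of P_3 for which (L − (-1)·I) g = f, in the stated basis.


the result is g(x) = 7x^3 - (63/2)x^2 + 265/4

write g with unknown coordinates in the stated basis and equate coefficients in (L − (-1)·I) g = f
solving from the highest basis element down gives g = 7x^3 - (63/2)x^2 + 265/4
check: L g = (63/2)x^2 - 273/4
so L g − (-1)·g = 7x^3 - 2 = f ✓


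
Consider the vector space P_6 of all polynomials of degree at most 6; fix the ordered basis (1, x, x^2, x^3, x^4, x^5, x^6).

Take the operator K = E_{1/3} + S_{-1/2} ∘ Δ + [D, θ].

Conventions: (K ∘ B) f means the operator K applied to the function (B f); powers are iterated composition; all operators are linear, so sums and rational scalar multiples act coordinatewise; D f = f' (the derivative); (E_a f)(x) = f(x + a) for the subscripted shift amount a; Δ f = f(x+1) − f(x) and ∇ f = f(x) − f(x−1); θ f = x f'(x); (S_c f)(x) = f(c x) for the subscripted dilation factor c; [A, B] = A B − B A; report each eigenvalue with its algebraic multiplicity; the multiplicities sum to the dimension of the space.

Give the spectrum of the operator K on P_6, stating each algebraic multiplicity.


λ = 1 (multiplicity 7)

image of 1: 1
image of x: x + 7/3
image of x^2: x^2 + (5/3)x + 10/9
image of x^3: x^3 + (19/4)x^2 - (7/6)x + 28/27
image of x^4: x^4 + (29/6)x^3 + (13/6)x^2 - (50/27)x + 82/81
image of x^5: x^5 + (335/48)x^4 - (5/36)x^3 + (155/54)x^2 - (395/162)x + 244/243
image of x^6: x^6 + (125/16)x^5 + (125/48)x^4 - (95/54)x^3 + (425/108)x^2 - (241/81)x + 730/729
the matrix is upper triangular; its diagonal is (1, 1, 1, 1, 1, 1, 1)
for a triangular matrix the eigenvalues are the diagonal entries, with algebraic multiplicity their repetition count


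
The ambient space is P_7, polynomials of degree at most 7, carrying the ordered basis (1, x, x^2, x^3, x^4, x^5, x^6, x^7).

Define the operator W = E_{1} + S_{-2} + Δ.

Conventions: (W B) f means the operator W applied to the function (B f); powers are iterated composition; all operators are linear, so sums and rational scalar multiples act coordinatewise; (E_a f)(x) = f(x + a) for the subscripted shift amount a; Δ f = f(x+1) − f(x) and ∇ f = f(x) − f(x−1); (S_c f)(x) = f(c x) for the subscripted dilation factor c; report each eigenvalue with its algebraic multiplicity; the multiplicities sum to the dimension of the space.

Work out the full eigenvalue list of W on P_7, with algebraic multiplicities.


λ = -127 (multiplicity 1), λ = -31 (multiplicity 1), λ = -7 (multiplicity 1), λ = -1 (multiplicity 1), λ = 2 (multiplicity 1), λ = 5 (multiplicity 1), λ = 17 (multiplicity 1), λ = 65 (multiplicity 1)

image of 1: 2
image of x: -x + 2
image of x^2: 5x^2 + 4x + 2
image of x^3: -7x^3 + 6x^2 + 6x + 2
image of x^4: 17x^4 + 8x^3 + 12x^2 + 8x + 2
image of x^5: -31x^5 + 10x^4 + 20x^3 + 20x^2 + 10x + 2
image of x^6: 65x^6 + 12x^5 + 30x^4 + 40x^3 + 30x^2 + 12x + 2
image of x^7: -127x^7 + 14x^6 + 42x^5 + 70x^4 + 70x^3 + 42x^2 + 14x + 2
the matrix is upper triangular; its diagonal is (2, -1, 5, -7, 17, -31, 65, -127)
for a triangular matrix the eigenvalues are the diagonal entries, with algebraic multiplicity their repetition count


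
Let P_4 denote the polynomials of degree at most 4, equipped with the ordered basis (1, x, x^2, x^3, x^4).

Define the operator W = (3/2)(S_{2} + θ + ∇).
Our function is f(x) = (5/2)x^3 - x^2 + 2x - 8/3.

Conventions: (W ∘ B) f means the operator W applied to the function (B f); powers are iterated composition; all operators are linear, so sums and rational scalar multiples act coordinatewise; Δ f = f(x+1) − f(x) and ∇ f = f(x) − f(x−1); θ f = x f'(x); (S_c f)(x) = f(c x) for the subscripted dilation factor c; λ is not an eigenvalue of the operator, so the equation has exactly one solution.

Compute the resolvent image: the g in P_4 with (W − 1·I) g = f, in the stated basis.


write g with unknown coordinates in the stated basis and equate coefficients in (W − 1·I) g = f
solving from the highest basis element down gives g = (5/31)x^3 - (107/496)x^2 + (239/248)x - 13921/1488
check: W g = (165/62)x^3 - (603/496)x^2 + (735/248)x - 5963/496
so W g − 1·g = (5/2)x^3 - x^2 + 2x - 8/3 = f ✓

the result is g(x) = (5/31)x^3 - (107/496)x^2 + (239/248)x - 13921/1488


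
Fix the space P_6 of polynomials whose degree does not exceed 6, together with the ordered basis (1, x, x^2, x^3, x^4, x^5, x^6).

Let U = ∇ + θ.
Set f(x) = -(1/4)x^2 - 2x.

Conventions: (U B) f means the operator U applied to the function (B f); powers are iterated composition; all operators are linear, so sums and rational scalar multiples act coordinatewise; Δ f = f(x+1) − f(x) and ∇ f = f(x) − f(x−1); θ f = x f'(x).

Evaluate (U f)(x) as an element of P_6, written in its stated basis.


g(x) = -(1/2)x^2 - (5/2)x - 7/4

∇ f = -(1/2)x - 7/4
θ f = -(1/2)x^2 - 2x
(∇ + θ) f = -(1/2)x^2 - (5/2)x - 7/4


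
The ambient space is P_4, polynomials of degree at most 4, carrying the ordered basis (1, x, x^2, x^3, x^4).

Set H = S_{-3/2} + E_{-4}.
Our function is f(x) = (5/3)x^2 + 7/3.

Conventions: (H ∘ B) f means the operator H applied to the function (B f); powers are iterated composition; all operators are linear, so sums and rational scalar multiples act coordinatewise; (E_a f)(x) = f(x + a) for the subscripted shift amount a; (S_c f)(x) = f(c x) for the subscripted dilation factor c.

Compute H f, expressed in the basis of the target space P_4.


g(x) = (65/12)x^2 - (40/3)x + 94/3

S_{-3/2} f = (15/4)x^2 + 7/3
E_{-4} f = (5/3)x^2 - (40/3)x + 29
(S_{-3/2} + E_{-4}) f = (65/12)x^2 - (40/3)x + 94/3


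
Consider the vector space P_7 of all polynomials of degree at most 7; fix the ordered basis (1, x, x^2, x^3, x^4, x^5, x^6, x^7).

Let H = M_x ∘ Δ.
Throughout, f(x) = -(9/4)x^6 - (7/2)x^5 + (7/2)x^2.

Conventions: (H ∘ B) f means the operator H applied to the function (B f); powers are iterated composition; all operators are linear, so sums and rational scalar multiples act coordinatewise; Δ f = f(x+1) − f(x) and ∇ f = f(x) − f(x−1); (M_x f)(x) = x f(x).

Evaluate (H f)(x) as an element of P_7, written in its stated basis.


the result is g(x) = -(27/2)x^6 - (205/4)x^5 - 80x^4 - (275/4)x^3 - 24x^2 - (9/4)x

Δ f = -(27/2)x^5 - (205/4)x^4 - 80x^3 - (275/4)x^2 - 24x - 9/4
M_x Δ f = -(27/2)x^6 - (205/4)x^5 - 80x^4 - (275/4)x^3 - 24x^2 - (9/4)x


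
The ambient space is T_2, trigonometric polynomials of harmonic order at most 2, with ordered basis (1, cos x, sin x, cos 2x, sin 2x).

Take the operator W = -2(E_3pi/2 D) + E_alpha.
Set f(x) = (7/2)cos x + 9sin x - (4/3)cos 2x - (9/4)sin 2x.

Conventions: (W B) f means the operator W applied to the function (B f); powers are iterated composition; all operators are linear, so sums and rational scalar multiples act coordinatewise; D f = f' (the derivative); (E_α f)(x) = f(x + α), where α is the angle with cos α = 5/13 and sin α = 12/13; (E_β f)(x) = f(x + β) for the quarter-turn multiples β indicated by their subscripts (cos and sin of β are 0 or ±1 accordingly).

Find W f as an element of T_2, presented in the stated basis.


g(x) = (69/26)cos x - (231/13)sin x - (4897/507)cos 2x + (15949/2028)sin 2x

D f = 9cos x - (7/2)sin x - (9/2)cos 2x + (8/3)sin 2x
E_3pi/2 D f = (7/2)cos x + 9sin x + (9/2)cos 2x - (8/3)sin 2x
(-2(E_3pi/2 D)) f = -7cos x - 18sin x - 9cos 2x + (16/3)sin 2x
E_alpha f = (251/26)cos x + (3/13)sin x - (334/507)cos 2x + (1711/676)sin 2x
(-2(E_3pi/2 D) + E_alpha) f = (69/26)cos x - (231/13)sin x - (4897/507)cos 2x + (15949/2028)sin 2x


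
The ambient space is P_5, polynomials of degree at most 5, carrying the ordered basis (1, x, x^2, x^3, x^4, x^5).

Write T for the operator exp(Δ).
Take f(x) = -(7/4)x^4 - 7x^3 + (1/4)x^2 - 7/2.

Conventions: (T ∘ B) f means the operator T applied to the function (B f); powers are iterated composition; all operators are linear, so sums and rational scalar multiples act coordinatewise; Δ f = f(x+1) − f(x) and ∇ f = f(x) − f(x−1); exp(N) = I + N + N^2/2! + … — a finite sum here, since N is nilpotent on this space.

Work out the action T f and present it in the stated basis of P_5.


g(x) = -(7/4)x^4 - 14x^3 - (167/4)x^2 - (153/2)x - 257/4

order-1 term: -7x^3 - (63/2)x^2 - (55/2)x - 17/2
order-2 term: -(21/2)x^2 - 42x - 33
order-3 term: -7x - 35/2
order-4 term: -7/4
the series for exp(Δ) f terminates at order 4
exp(Δ) f = -(7/4)x^4 - 14x^3 - (167/4)x^2 - (153/2)x - 257/4


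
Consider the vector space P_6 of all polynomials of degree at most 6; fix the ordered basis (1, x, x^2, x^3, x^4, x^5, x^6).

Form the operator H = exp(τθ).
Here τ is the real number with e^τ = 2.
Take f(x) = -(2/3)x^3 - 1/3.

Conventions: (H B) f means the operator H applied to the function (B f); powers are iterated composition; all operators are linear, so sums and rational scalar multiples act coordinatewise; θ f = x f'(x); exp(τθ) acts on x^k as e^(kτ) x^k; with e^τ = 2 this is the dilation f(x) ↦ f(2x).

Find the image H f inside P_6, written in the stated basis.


exp(τθ) x^k = e^(kτ) x^k; with e^τ = 2 this sends x^k to 2^k x^k
x^3 ↦ 8 x^3
applying this coordinatewise to f: exp(τθ) f = -(16/3)x^3 - 1/3

the result is g(x) = -(16/3)x^3 - 1/3


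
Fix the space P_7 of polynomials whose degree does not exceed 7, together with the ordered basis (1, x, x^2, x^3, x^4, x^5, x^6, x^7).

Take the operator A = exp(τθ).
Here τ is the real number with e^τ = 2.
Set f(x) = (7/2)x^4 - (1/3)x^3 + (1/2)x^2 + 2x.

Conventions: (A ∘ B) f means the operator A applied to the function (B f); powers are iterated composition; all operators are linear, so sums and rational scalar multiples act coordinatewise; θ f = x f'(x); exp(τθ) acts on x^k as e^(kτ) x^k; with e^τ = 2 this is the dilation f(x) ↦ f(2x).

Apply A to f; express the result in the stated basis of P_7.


exp(τθ) x^k = e^(kτ) x^k; with e^τ = 2 this sends x^k to 2^k x^k
x ↦ 2 x
x^2 ↦ 4 x^2
x^3 ↦ 8 x^3
x^4 ↦ 16 x^4
applying this coordinatewise to f: exp(τθ) f = 56x^4 - (8/3)x^3 + 2x^2 + 4x

the image equals g(x) = 56x^4 - (8/3)x^3 + 2x^2 + 4x


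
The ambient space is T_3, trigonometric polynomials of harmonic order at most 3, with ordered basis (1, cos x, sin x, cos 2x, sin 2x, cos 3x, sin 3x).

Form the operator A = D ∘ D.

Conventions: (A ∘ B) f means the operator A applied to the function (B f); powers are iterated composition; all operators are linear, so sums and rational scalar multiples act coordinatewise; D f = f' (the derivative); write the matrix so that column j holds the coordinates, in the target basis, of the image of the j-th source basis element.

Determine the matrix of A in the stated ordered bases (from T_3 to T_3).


the matrix is [[0, 0, 0, 0, 0, 0, 0]; [0, -1, 0, 0, 0, 0, 0]; [0, 0, -1, 0, 0, 0, 0]; [0, 0, 0, -4, 0, 0, 0]; [0, 0, 0, 0, -4, 0, 0]; [0, 0, 0, 0, 0, -9, 0]; [0, 0, 0, 0, 0, 0, -9]] (rows listed top to bottom)

image of 1: 0
image of cos x: -cos x
image of sin x: -sin x
image of cos 2x: -4cos 2x
image of sin 2x: -4sin 2x
image of cos 3x: -9cos 3x
image of sin 3x: -9sin 3x
each image's coordinates form column j of the matrix


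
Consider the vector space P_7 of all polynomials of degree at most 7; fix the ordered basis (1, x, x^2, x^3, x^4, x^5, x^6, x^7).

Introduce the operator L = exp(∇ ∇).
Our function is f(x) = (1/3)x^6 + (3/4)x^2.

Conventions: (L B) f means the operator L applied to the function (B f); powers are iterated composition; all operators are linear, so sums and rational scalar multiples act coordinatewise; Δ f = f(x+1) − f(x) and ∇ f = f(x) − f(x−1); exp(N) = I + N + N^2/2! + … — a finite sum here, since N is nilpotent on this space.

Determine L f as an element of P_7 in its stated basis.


the image equals g(x) = (1/3)x^6 + 10x^4 - 40x^3 + (523/4)x^2 - 300x + 1933/6

order-1 term: 10x^4 - 40x^3 + 70x^2 - 60x + 133/6
order-2 term: 60x^2 - 240x + 260
order-3 term: 40
the series for exp(∇ ∇) f terminates at order 3
exp(∇ ∇) f = (1/3)x^6 + 10x^4 - 40x^3 + (523/4)x^2 - 300x + 1933/6


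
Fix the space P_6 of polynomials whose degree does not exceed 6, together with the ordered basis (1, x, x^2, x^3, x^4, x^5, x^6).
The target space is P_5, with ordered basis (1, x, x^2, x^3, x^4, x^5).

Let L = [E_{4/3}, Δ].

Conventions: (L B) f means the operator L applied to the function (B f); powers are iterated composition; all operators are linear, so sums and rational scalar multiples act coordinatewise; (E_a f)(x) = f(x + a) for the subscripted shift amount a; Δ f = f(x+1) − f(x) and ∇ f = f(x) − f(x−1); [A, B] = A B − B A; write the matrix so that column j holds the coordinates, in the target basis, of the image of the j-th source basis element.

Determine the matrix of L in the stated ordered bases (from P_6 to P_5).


image of 1: 0
image of x: 0
image of x^2: 0
image of x^3: 0
image of x^4: 0
image of x^5: 0
image of x^6: 0
each image's coordinates form column j of the matrix

the matrix is [[0, 0, 0, 0, 0, 0, 0]; [0, 0, 0, 0, 0, 0, 0]; [0, 0, 0, 0, 0, 0, 0]; [0, 0, 0, 0, 0, 0, 0]; [0, 0, 0, 0, 0, 0, 0]; [0, 0, 0, 0, 0, 0, 0]] (rows listed top to bottom)


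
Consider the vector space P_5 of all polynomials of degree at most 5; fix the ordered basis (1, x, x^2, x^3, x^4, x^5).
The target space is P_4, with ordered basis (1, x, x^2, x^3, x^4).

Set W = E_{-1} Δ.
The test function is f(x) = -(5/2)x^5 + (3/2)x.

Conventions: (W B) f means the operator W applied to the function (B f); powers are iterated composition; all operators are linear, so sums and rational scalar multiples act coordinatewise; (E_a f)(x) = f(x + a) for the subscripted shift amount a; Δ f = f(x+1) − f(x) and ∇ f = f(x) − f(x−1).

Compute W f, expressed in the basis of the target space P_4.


Δ f = -(25/2)x^4 - 25x^3 - 25x^2 - (25/2)x - 1
E_{-1} Δ f = -(25/2)x^4 + 25x^3 - 25x^2 + (25/2)x - 1

the image equals g(x) = -(25/2)x^4 + 25x^3 - 25x^2 + (25/2)x - 1


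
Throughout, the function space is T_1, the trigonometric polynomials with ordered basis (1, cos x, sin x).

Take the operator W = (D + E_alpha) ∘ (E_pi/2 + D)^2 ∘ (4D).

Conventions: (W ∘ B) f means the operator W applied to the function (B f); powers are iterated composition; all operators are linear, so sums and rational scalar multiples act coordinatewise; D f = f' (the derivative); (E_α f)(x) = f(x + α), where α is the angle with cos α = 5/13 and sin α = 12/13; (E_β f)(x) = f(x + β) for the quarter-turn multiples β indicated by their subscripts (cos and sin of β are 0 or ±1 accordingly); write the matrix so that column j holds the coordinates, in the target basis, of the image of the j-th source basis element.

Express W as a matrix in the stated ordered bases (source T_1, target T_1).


image of 1: 0
image of cos x: (400/13)cos x + (80/13)sin x
image of sin x: -(80/13)cos x + (400/13)sin x
each image's coordinates form column j of the matrix

the matrix is [[0, 0, 0]; [0, 400/13, -80/13]; [0, 80/13, 400/13]] (rows listed top to bottom)


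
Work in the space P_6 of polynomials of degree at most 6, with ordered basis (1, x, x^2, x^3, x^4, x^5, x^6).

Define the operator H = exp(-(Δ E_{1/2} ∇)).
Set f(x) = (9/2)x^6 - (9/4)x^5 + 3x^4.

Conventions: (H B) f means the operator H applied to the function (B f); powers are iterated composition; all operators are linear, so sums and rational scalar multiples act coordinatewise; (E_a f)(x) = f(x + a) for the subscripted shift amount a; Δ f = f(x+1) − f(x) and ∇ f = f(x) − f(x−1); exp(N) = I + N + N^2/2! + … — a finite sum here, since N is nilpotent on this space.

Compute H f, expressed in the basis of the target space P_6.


the image equals g(x) = (9/2)x^6 - (9/4)x^5 - 132x^4 - 225x^3 + 504x^2 + (5211/4)x + 6267/16

order-1 term: -135x^4 - 225x^3 - 306x^2 - (729/4)x - 789/16
order-2 term: 810x^2 + 1485x + 981
order-3 term: -540
the series for exp(-(Δ E_{1/2} ∇)) f terminates at order 3
exp(-(Δ E_{1/2} ∇)) f = (9/2)x^6 - (9/4)x^5 - 132x^4 - 225x^3 + 504x^2 + (5211/4)x + 6267/16


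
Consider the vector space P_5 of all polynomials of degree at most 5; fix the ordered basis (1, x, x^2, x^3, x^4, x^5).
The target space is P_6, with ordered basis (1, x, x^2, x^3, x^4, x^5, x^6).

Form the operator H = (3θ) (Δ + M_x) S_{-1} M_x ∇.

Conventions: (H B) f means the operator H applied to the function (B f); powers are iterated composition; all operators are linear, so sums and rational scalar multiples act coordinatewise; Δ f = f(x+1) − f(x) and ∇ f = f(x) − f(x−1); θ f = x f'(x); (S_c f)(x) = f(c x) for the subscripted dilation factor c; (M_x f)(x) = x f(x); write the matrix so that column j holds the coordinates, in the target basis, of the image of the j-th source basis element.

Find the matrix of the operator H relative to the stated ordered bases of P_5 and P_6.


image of 1: 0
image of x: -6x^2
image of x^2: 18x^3 + 6x^2 + 12x
image of x^3: -36x^4 - 27x^3 - 60x^2 - 45x
image of x^4: 60x^5 + 72x^4 + 180x^3 + 258x^2 + 126x
image of x^5: -90x^6 - 150x^5 - 420x^4 - 855x^3 - 846x^2 - 315x
each image's coordinates form column j of the matrix

the matrix is [[0, 0, 0, 0, 0, 0]; [0, 0, 12, -45, 126, -315]; [0, -6, 6, -60, 258, -846]; [0, 0, 18, -27, 180, -855]; [0, 0, 0, -36, 72, -420]; [0, 0, 0, 0, 60, -150]; [0, 0, 0, 0, 0, -90]] (rows listed top to bottom)


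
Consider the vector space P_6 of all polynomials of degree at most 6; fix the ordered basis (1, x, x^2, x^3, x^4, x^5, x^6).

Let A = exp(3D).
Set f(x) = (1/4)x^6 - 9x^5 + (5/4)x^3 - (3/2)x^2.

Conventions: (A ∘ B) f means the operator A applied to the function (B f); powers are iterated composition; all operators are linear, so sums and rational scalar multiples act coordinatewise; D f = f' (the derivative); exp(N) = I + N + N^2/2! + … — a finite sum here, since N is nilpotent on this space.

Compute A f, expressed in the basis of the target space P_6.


order-1 term: (9/2)x^5 - 135x^4 + (45/4)x^2 - 9x
order-2 term: (135/4)x^4 - 810x^3 + (135/4)x - 27/2
order-3 term: 135x^3 - 2430x^2 + 135/4
order-4 term: (1215/4)x^2 - 3645x
order-5 term: (729/2)x - 2187
order-6 term: 729/4
the series for exp(3D) f terminates at order 6
exp(3D) f = (1/4)x^6 - (9/2)x^5 - (405/4)x^4 - (2695/4)x^3 - (4233/2)x^2 - (13023/4)x - 3969/2

the image equals g(x) = (1/4)x^6 - (9/2)x^5 - (405/4)x^4 - (2695/4)x^3 - (4233/2)x^2 - (13023/4)x - 3969/2


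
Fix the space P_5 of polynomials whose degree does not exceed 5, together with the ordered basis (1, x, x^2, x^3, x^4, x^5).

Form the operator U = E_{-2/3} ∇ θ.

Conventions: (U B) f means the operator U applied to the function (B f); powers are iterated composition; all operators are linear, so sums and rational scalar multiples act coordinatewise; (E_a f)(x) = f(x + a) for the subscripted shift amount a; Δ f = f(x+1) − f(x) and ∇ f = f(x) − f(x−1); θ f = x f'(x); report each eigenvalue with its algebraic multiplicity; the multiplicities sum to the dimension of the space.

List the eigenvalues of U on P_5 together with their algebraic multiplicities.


λ = 0 (multiplicity 6)

image of 1: 0
image of x: 1
image of x^2: 4x - 14/3
image of x^3: 9x^2 - 21x + 13
image of x^4: 16x^3 - 56x^2 + (208/3)x - 812/27
image of x^5: 25x^4 - (350/3)x^3 + (650/3)x^2 - (5075/27)x + 5155/81
the matrix is upper triangular; its diagonal is (0, 0, 0, 0, 0, 0)
for a triangular matrix the eigenvalues are the diagonal entries, with algebraic multiplicity their repetition count


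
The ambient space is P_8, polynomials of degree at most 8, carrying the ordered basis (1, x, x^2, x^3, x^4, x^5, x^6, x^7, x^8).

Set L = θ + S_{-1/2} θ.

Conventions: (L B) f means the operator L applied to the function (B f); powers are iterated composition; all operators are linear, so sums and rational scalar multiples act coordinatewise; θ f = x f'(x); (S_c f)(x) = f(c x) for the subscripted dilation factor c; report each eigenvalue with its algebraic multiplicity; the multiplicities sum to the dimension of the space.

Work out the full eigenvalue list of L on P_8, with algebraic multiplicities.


image of 1: 0
image of x: (1/2)x
image of x^2: (5/2)x^2
image of x^3: (21/8)x^3
image of x^4: (17/4)x^4
image of x^5: (155/32)x^5
image of x^6: (195/32)x^6
image of x^7: (889/128)x^7
image of x^8: (257/32)x^8
the matrix is upper triangular; its diagonal is (0, 1/2, 5/2, 21/8, 17/4, 155/32, 195/32, 889/128, 257/32)
for a triangular matrix the eigenvalues are the diagonal entries, with algebraic multiplicity their repetition count

λ = 0 (multiplicity 1), λ = 1/2 (multiplicity 1), λ = 5/2 (multiplicity 1), λ = 21/8 (multiplicity 1), λ = 17/4 (multiplicity 1), λ = 155/32 (multiplicity 1), λ = 195/32 (multiplicity 1), λ = 889/128 (multiplicity 1), λ = 257/32 (multiplicity 1)


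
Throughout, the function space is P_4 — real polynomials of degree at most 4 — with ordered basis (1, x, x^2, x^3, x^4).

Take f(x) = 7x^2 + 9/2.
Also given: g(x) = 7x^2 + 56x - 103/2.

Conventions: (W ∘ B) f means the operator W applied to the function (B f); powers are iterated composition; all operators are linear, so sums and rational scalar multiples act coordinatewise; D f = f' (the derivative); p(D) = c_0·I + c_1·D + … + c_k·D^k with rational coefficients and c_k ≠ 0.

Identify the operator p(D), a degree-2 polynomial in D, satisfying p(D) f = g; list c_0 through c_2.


D^0 f = 7x^2 + 9/2
D^1 f = 14x
D^2 f = 14
matching coefficients of g against c_0 f + c_1 Df + … from the top degree down determines the c_i
solution: c_0 = 1, c_1 = 4, c_2 = -4

p(D) = I + 4·D − 4·D^2, i.e. c_0 = 1, c_1 = 4, c_2 = -4


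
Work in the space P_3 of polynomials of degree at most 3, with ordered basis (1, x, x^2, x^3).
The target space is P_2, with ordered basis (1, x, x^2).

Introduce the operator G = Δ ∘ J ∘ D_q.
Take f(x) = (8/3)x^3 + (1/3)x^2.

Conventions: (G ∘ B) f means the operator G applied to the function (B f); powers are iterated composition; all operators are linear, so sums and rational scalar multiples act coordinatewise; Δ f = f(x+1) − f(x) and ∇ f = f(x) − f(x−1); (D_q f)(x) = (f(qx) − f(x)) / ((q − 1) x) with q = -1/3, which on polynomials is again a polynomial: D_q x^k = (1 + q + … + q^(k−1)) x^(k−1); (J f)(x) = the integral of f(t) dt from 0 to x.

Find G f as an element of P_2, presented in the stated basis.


the result is g(x) = (56/27)x^2 + (62/27)x + 65/81

D_q f = (56/27)x^2 + (2/9)x
J D_q f = (56/81)x^3 + (1/9)x^2
Δ (J ∘ D_q) f = (56/27)x^2 + (62/27)x + 65/81


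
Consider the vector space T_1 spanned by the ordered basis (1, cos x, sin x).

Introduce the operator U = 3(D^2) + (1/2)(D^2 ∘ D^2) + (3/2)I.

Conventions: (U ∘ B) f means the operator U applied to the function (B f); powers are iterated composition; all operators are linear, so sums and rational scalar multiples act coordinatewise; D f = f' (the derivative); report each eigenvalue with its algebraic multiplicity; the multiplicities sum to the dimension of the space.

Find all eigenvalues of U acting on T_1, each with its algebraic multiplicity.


λ = -1 (multiplicity 2), λ = 3/2 (multiplicity 1)

image of 1: 3/2
image of cos x: -cos x
image of sin x: -sin x
the matrix is diagonal; its diagonal is (3/2, -1, -1)
for a triangular matrix the eigenvalues are the diagonal entries, with algebraic multiplicity their repetition count


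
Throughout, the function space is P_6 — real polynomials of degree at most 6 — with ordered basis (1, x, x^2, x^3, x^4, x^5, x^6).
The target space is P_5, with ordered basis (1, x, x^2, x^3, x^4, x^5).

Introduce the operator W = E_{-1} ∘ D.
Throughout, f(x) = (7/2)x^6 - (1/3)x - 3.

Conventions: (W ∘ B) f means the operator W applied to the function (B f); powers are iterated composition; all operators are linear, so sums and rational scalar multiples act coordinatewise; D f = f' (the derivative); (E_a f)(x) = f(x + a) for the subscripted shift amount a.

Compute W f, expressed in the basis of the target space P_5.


the image equals g(x) = 21x^5 - 105x^4 + 210x^3 - 210x^2 + 105x - 64/3

D f = 21x^5 - 1/3
E_{-1} D f = 21x^5 - 105x^4 + 210x^3 - 210x^2 + 105x - 64/3


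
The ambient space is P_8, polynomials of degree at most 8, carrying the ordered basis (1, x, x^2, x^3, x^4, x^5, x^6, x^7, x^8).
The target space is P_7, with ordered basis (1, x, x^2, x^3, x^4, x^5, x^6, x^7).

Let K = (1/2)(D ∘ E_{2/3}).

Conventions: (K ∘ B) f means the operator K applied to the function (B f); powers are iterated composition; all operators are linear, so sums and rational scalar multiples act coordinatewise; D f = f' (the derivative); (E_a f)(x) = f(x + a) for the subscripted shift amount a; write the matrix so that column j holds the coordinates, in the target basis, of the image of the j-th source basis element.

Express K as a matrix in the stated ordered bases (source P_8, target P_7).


the matrix is [[0, 1/2, 2/3, 2/3, 16/27, 40/81, 32/81, 224/729, 512/2187]; [0, 0, 1, 2, 8/3, 80/27, 80/27, 224/81, 1792/729]; [0, 0, 0, 3/2, 4, 20/3, 80/9, 280/27, 896/81]; [0, 0, 0, 0, 2, 20/3, 40/3, 560/27, 2240/81]; [0, 0, 0, 0, 0, 5/2, 10, 70/3, 1120/27]; [0, 0, 0, 0, 0, 0, 3, 14, 112/3]; [0, 0, 0, 0, 0, 0, 0, 7/2, 56/3]; [0, 0, 0, 0, 0, 0, 0, 0, 4]] (rows listed top to bottom)

image of 1: 0
image of x: 1/2
image of x^2: x + 2/3
image of x^3: (3/2)x^2 + 2x + 2/3
image of x^4: 2x^3 + 4x^2 + (8/3)x + 16/27
image of x^5: (5/2)x^4 + (20/3)x^3 + (20/3)x^2 + (80/27)x + 40/81
image of x^6: 3x^5 + 10x^4 + (40/3)x^3 + (80/9)x^2 + (80/27)x + 32/81
image of x^7: (7/2)x^6 + 14x^5 + (70/3)x^4 + (560/27)x^3 + (280/27)x^2 + (224/81)x + 224/729
image of x^8: 4x^7 + (56/3)x^6 + (112/3)x^5 + (1120/27)x^4 + (2240/81)x^3 + (896/81)x^2 + (1792/729)x + 512/2187
each image's coordinates form column j of the matrix


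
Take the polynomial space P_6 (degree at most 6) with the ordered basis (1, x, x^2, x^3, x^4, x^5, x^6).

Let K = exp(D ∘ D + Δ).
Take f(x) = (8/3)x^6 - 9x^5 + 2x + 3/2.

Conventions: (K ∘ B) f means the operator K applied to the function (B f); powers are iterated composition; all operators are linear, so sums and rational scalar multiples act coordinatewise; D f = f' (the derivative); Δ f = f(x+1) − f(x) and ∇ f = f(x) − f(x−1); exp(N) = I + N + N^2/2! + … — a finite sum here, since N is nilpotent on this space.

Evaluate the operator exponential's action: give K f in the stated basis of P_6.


order-1 term: 16x^5 + 75x^4 - (650/3)x^3 - 50x^2 - 29x - 13/3
order-2 term: 40x^4 + 390x^3 + 430x^2 - 835x - 457/3
order-3 term: (160/3)x^3 + 630x^2 + 1510x + 295
order-4 term: 40x^2 + 435x + 2590/3
order-5 term: 16x + 111
order-6 term: 8/3
the series for exp(D ∘ D + Δ) f terminates at order 6
exp(D ∘ D + Δ) f = (8/3)x^6 + 7x^5 + 115x^4 + (680/3)x^3 + 1050x^2 + 1099x + 6701/6

g(x) = (8/3)x^6 + 7x^5 + 115x^4 + (680/3)x^3 + 1050x^2 + 1099x + 6701/6


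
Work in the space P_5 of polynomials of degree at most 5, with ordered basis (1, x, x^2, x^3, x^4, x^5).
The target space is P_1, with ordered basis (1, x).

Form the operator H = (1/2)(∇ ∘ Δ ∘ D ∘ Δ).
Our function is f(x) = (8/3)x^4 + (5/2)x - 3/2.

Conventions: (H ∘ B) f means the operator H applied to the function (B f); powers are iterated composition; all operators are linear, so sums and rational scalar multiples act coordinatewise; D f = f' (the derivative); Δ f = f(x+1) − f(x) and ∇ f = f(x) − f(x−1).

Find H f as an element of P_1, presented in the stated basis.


Δ f = (32/3)x^3 + 16x^2 + (32/3)x + 31/6
D Δ f = 32x^2 + 32x + 32/3
Δ D Δ f = 64x + 64
∇ Δ D Δ f = 64
((1/2)(∇ ∘ Δ ∘ D ∘ Δ)) f = 32

g(x) = 32


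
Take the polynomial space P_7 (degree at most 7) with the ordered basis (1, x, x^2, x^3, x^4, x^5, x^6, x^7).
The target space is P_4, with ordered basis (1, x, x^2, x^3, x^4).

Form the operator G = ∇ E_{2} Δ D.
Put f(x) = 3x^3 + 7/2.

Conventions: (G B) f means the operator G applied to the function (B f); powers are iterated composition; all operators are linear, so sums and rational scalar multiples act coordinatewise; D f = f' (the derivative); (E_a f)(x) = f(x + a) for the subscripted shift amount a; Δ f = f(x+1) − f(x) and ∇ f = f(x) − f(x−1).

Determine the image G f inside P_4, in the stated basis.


D f = 9x^2
Δ D f = 18x + 9
E_{2} Δ D f = 18x + 45
∇ E_{2} Δ D f = 18

the result is g(x) = 18


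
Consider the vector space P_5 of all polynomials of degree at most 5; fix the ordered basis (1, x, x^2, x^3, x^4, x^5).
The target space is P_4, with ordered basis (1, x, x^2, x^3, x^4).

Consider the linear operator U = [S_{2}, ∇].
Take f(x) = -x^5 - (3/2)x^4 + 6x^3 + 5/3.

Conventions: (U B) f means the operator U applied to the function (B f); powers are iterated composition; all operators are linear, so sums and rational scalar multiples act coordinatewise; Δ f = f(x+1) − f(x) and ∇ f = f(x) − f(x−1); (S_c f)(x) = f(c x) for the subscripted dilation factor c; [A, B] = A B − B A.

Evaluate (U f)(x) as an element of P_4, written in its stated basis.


∇ f = -5x^4 + 4x^3 + 17x^2 - 19x + 13/2
S_{2} ∇ f = -80x^4 + 32x^3 + 68x^2 - 38x + 13/2
S_{2} f = -32x^5 - 24x^4 + 48x^3 + 5/3
∇ S_{2} f = -160x^4 + 224x^3 - 32x^2 - 80x + 40
[S_{2}, ∇] f = 80x^4 - 192x^3 + 100x^2 + 42x - 67/2

the result is g(x) = 80x^4 - 192x^3 + 100x^2 + 42x - 67/2


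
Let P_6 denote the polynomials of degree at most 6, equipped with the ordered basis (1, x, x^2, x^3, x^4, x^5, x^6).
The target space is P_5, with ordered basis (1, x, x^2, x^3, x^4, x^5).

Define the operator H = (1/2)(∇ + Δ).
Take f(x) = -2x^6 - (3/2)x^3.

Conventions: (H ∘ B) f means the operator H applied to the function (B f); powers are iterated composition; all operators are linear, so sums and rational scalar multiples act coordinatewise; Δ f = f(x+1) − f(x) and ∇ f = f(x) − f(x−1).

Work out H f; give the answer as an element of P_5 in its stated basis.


∇ f = -12x^5 + 30x^4 - 40x^3 + (51/2)x^2 - (15/2)x + 1/2
Δ f = -12x^5 - 30x^4 - 40x^3 - (69/2)x^2 - (33/2)x - 7/2
(∇ + Δ) f = -24x^5 - 80x^3 - 9x^2 - 24x - 3
((1/2)(∇ + Δ)) f = -12x^5 - 40x^3 - (9/2)x^2 - 12x - 3/2

the result is g(x) = -12x^5 - 40x^3 - (9/2)x^2 - 12x - 3/2


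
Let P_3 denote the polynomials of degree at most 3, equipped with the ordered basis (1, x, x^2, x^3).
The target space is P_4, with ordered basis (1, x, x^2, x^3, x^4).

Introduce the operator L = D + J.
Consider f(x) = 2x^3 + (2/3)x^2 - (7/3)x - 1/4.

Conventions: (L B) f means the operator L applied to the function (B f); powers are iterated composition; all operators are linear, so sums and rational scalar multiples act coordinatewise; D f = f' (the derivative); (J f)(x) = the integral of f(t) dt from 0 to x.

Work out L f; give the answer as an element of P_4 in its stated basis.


D f = 6x^2 + (4/3)x - 7/3
J f = (1/2)x^4 + (2/9)x^3 - (7/6)x^2 - (1/4)x
(D + J) f = (1/2)x^4 + (2/9)x^3 + (29/6)x^2 + (13/12)x - 7/3

g(x) = (1/2)x^4 + (2/9)x^3 + (29/6)x^2 + (13/12)x - 7/3


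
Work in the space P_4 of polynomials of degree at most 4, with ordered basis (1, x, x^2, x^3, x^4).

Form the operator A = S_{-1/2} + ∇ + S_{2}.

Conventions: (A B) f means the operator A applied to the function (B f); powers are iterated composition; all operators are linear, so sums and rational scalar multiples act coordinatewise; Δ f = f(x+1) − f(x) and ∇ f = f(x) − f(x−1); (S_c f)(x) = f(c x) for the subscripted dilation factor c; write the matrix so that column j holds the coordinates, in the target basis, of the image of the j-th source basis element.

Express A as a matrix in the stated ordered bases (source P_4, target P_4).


the matrix is [[2, 1, -1, 1, -1]; [0, 3/2, 2, -3, 4]; [0, 0, 17/4, 3, -6]; [0, 0, 0, 63/8, 4]; [0, 0, 0, 0, 257/16]] (rows listed top to bottom)

image of 1: 2
image of x: (3/2)x + 1
image of x^2: (17/4)x^2 + 2x - 1
image of x^3: (63/8)x^3 + 3x^2 - 3x + 1
image of x^4: (257/16)x^4 + 4x^3 - 6x^2 + 4x - 1
each image's coordinates form column j of the matrix


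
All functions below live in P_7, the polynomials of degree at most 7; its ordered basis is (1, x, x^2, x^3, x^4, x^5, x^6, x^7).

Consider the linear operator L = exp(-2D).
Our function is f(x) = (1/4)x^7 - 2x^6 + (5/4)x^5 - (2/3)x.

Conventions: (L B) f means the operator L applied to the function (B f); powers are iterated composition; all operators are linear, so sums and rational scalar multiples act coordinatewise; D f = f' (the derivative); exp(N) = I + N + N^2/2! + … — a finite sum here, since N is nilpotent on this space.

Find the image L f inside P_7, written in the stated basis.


g(x) = (1/4)x^7 - (11/2)x^6 + (185/4)x^5 - (405/2)x^4 + 510x^3 - 748x^2 + (1786/3)x - 596/3

order-1 term: -(7/2)x^6 + 24x^5 - (25/2)x^4 + 4/3
order-2 term: 21x^5 - 120x^4 + 50x^3
order-3 term: -70x^4 + 320x^3 - 100x^2
order-4 term: 140x^3 - 480x^2 + 100x
order-5 term: -168x^2 + 384x - 40
order-6 term: 112x - 128
order-7 term: -32
the series for exp(-2D) f terminates at order 7
exp(-2D) f = (1/4)x^7 - (11/2)x^6 + (185/4)x^5 - (405/2)x^4 + 510x^3 - 748x^2 + (1786/3)x - 596/3


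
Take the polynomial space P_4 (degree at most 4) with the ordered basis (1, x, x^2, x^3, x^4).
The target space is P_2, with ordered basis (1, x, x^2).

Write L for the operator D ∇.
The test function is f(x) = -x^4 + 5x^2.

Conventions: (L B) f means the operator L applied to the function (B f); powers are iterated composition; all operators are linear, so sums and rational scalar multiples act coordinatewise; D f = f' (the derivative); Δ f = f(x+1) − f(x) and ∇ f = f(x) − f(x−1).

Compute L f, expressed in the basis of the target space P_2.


∇ f = -4x^3 + 6x^2 + 6x - 4
D ∇ f = -12x^2 + 12x + 6

the result is g(x) = -12x^2 + 12x + 6


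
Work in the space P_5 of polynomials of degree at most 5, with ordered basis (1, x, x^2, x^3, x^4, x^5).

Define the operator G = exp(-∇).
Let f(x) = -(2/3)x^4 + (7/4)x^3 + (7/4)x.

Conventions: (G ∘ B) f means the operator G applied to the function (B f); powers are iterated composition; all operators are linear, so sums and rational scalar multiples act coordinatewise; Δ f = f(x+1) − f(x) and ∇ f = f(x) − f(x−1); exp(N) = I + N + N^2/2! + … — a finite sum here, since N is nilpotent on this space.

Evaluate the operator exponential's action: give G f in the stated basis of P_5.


g(x) = -(2/3)x^4 + (53/12)x^3 - (53/4)x^2 + (307/12)x - 41/2

order-1 term: (8/3)x^3 - (37/4)x^2 + (95/12)x - 25/6
order-2 term: -4x^2 + (53/4)x - 119/12
order-3 term: (8/3)x - 23/4
order-4 term: -2/3
the series for exp(-∇) f terminates at order 4
exp(-∇) f = -(2/3)x^4 + (53/12)x^3 - (53/4)x^2 + (307/12)x - 41/2
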